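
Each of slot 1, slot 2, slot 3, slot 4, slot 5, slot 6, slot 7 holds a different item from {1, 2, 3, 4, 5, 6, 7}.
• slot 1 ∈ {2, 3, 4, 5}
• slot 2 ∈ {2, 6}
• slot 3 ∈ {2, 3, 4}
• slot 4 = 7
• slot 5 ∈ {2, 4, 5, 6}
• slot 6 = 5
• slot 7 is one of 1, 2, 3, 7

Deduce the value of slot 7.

slot 4 must be 7 (only option left). So slot 7 can't be 7.
That leaves slot 6 = 5. So slot 1, slot 5 can't be 5.
Among the 5 still-open variables, 1 fits only slot 7 (and all 5 values in {1, 2, 3, 4, 6} must be used), so slot 7 = 1.

1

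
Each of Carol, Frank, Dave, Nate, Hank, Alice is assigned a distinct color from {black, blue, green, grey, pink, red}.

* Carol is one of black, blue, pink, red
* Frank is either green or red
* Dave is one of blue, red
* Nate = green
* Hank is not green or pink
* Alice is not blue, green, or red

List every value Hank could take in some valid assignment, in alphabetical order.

Nate must be green (only option left). Remove green from Frank.
Frank must be red (only option left). Eliminate red elsewhere: Carol, Dave, Hank.
Dave has just one choice, so Dave = blue. So Carol, Hank can't be blue.
No further eliminations apply; Hank can still be any of black, grey.

black, grey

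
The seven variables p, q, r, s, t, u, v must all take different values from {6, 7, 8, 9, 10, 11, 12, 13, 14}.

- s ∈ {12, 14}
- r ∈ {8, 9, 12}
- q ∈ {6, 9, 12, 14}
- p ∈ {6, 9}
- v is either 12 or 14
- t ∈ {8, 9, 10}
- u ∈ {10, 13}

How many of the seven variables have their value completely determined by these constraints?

3

The 7 variables together cover exactly {6, 8, 9, 10, 12, 13, 14} — 7 values for 7 variables — and 13 appears only in u's list, so u = 13.
The 6 still-open variables together cover exactly {6, 8, 9, 10, 12, 14} — 6 values for 6 variables — and 10 appears only in t's list, so t = 10.
Among the 5 still-open variables, 8 fits only r (and all 5 values in {6, 8, 9, 12, 14} must be used), so r = 8.
The 2 variables s and v are confined to {12, 14}, which locks those values in; drop them from q.
Determined: r=8, t=10, u=13. The other variables each still have more than one consistent value. That makes 3.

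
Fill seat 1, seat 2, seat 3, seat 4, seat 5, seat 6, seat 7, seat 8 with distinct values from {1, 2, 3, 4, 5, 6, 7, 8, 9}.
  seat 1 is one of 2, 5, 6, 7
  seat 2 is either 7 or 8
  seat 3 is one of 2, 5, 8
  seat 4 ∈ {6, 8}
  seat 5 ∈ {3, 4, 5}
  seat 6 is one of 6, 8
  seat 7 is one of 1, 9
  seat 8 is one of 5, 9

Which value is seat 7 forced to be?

1

seat 4 and seat 6 share exactly the 2 values {6, 8}; by pigeonhole those values go to them, so strike 6, 8 from seat 1, seat 2, seat 3.
seat 2 has just one choice, so seat 2 = 7. Strike 7 from seat 1.
seat 1 and seat 3 share exactly the 2 values {2, 5}; by pigeonhole those values go to them, so strike 2, 5 from seat 5, seat 8.
That leaves seat 8 = 9. Eliminate 9 elsewhere: seat 7.
So seat 7 = 1.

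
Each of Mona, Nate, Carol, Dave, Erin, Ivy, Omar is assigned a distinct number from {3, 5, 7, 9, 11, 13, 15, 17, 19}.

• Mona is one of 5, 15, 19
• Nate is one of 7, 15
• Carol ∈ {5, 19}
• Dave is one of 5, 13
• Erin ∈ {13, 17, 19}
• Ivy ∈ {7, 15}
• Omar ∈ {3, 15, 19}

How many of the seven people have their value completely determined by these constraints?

The 7 variables together cover exactly {3, 5, 7, 13, 15, 17, 19} — 7 values for 7 variables — and 3 appears only in Omar's list, so Omar = 3.
Among the 6 still-open variables, 17 fits only Erin (and all 6 values in {5, 7, 13, 15, 17, 19} must be used), so Erin = 17.
The 5 still-open variables together cover exactly {5, 7, 13, 15, 19} — 5 values for 5 variables — and 13 appears only in Dave's list, so Dave = 13.
Nate and Ivy between them cover only {7, 15} — a naked pair. Remove those values from Mona.
Determined: Dave=13, Erin=17, Omar=3. The other people each still have more than one consistent value. That makes 3.

3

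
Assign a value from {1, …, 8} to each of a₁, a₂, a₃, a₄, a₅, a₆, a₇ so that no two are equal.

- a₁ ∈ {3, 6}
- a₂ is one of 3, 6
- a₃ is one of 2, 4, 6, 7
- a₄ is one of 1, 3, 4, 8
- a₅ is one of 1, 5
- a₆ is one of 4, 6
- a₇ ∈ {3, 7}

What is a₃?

The 2 variables a₁ and a₂ are confined to {3, 6}, which locks those values in; drop them from a₃, a₄, a₆, a₇.
a₆ has just one choice, so a₆ = 4. Eliminate 4 elsewhere: a₃, a₄.
a₇ must be 7 (only option left). So a₃ can't be 7.
So a₃ = 2.

2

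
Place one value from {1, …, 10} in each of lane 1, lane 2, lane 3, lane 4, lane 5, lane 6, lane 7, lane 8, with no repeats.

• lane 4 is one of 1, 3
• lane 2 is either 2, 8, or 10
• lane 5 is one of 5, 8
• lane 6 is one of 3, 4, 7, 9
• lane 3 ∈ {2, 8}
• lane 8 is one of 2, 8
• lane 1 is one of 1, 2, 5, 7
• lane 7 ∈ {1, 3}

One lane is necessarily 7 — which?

lane 1

The 2 variables lane 3 and lane 8 are confined to {2, 8}, which locks those values in; drop them from lane 1, lane 2, lane 5.
That leaves lane 2 = 10.
That leaves lane 5 = 5. Eliminate 5 elsewhere: lane 1.
lane 4 and lane 7 between them cover only {1, 3} — a naked pair. Remove those values from lane 1, lane 6.
So 7 goes to lane 1.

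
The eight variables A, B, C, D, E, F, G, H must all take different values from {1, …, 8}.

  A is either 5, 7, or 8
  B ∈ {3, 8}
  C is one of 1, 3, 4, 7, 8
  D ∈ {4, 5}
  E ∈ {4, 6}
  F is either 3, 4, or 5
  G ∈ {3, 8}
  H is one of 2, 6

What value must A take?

Among the 8 variables, 1 fits only C (and all 8 values in {1, 2, 3, 4, 5, 6, 7, 8} must be used), so C = 1.
The 7 still-open variables together cover exactly {2, 3, 4, 5, 6, 7, 8} — 7 values for 7 variables — and 2 appears only in H's list, so H = 2.
Among the 6 still-open variables, 6 fits only E (and all 6 values in {3, 4, 5, 6, 7, 8} must be used), so E = 6.
Among the 5 still-open variables, 7 fits only A (and all 5 values in {3, 4, 5, 7, 8} must be used), so A = 7.

7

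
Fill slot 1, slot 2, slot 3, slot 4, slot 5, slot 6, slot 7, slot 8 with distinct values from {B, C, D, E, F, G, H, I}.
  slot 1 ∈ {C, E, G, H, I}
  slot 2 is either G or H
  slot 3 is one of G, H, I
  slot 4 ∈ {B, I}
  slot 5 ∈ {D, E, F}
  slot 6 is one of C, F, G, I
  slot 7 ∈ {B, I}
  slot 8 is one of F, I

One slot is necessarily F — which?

The 8 variables together cover exactly {B, C, D, E, F, G, H, I} — 8 values for 8 variables — and D appears only in slot 5's list, so slot 5 = D.
Among the 7 still-open variables, E fits only slot 1 (and all 7 values in {B, C, E, F, G, H, I} must be used), so slot 1 = E.
The 6 still-open variables together cover exactly {B, C, F, G, H, I} — 6 values for 6 variables — and C appears only in slot 6's list, so slot 6 = C.
The 5 still-open variables draw from only 5 values {B, F, G, H, I}, so each is used; only slot 8 can be F, hence slot 8 = F.

slot 8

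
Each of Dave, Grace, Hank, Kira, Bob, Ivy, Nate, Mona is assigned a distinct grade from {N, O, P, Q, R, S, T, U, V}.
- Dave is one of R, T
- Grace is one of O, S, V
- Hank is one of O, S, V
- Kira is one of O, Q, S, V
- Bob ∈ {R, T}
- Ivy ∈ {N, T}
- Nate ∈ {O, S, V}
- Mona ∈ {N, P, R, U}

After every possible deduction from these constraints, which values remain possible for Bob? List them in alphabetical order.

Dave and Bob between them cover only {R, T} — a naked pair. Remove those values from Ivy, Mona.
That leaves Ivy = N. Remove N from Mona.
Grace, Hank, Nate between them cover only {O, S, V} — a naked triple. Remove those values from Kira.
That leaves Kira = Q.
No further eliminations apply; Bob can still be any of R, T.

R, T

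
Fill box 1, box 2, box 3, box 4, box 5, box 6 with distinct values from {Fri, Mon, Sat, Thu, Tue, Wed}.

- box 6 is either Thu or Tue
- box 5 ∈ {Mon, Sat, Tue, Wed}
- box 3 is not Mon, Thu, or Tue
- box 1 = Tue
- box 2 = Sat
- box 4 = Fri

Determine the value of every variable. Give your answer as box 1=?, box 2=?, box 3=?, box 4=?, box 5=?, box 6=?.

box 1=Tue, box 2=Sat, box 3=Wed, box 4=Fri, box 5=Mon, box 6=Thu

box 1's domain is down to {Tue}, so box 1 = Tue. So box 5, box 6 can't be Tue.
That leaves box 2 = Sat. Remove Sat from box 3, box 5.
box 4's domain is down to {Fri}, so box 4 = Fri. Strike Fri from box 3.
That leaves box 6 = Thu.
That leaves box 3 = Wed. Eliminate Wed elsewhere: box 5.
box 5 has just one choice, so box 5 = Mon.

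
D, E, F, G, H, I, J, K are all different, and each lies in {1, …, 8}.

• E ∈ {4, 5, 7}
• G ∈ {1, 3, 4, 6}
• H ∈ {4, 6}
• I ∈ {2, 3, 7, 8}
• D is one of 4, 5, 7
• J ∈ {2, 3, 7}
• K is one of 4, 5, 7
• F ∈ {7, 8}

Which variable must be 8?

The 8 variables together cover exactly {1, 2, 3, 4, 5, 6, 7, 8} — 8 values for 8 variables — and 1 appears only in G's list, so G = 1.
The 7 still-open variables draw from only 7 values {2, 3, 4, 5, 6, 7, 8}, so each is used; only H can be 6, hence H = 6.
D, E, K share exactly the 3 values {4, 5, 7}; by pigeonhole those values go to them, so strike 4, 5, 7 from F, I, J.
So 8 goes to F.

F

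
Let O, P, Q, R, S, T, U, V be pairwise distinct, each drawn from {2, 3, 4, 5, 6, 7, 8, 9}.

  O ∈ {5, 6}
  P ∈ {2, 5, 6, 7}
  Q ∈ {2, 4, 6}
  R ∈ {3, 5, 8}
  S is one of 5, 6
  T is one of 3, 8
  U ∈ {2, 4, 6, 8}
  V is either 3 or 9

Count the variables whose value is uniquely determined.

The 8 variables together cover exactly {2, 3, 4, 5, 6, 7, 8, 9} — 8 values for 8 variables — and 7 appears only in P's list, so P = 7.
Among the 7 still-open variables, 9 fits only V (and all 7 values in {2, 3, 4, 5, 6, 8, 9} must be used), so V = 9.
The 2 variables O and S are confined to {5, 6}, which locks those values in; drop them from Q, R, U.
The 2 variables R and T are confined to {3, 8}, which locks those values in; drop them from U.
Determined: P=7, V=9. The other variables each still have more than one consistent value. That makes 2.

2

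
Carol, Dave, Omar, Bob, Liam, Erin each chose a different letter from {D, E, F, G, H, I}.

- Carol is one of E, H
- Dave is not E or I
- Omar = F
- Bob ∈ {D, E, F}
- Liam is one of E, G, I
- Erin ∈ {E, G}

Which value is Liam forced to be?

Omar has just one choice, so Omar = F. Remove F from Dave, Bob.
Among the 5 still-open variables, I fits only Liam (and all 5 values in {D, E, G, H, I} must be used), so Liam = I.

I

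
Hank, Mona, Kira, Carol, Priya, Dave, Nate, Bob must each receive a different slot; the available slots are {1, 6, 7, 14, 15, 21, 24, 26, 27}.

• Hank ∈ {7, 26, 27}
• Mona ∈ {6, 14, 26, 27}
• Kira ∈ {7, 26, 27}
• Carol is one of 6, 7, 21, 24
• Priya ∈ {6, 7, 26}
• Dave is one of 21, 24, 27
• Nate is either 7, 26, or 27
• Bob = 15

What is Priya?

Bob must be 15 (only option left).
Among the 7 still-open variables, 14 fits only Mona (and all 7 values in {6, 7, 14, 21, 24, 26, 27} must be used), so Mona = 14.
Hank, Kira, Nate share exactly the 3 values {7, 26, 27}; by pigeonhole those values go to them, so strike 7, 26, 27 from Carol, Priya, Dave.
So Priya = 6.

6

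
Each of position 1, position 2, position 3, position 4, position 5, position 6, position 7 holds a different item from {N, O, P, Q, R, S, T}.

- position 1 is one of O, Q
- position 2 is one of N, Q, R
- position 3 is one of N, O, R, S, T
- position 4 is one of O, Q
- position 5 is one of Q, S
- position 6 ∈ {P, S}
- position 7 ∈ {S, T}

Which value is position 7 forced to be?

The 7 variables draw from only 7 values {N, O, P, Q, R, S, T}, so each is used; only position 6 can be P, hence position 6 = P.
position 1 and position 4 share exactly the 2 values {O, Q}; by pigeonhole those values go to them, so strike O, Q from position 2, position 3, position 5.
position 5's domain is down to {S}, so position 5 = S. Eliminate S elsewhere: position 3, position 7.
So position 7 = T.

T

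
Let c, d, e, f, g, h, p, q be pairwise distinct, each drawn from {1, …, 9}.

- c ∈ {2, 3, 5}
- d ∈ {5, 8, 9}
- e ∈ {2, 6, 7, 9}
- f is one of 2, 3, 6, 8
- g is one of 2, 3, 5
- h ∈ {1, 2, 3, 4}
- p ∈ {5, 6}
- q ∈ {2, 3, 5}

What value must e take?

c, g, q share exactly the 3 values {2, 3, 5}; by pigeonhole those values go to them, so strike 2, 3, 5 from d, e, f, h, p.
That leaves p = 6. Strike 6 from e, f.
f must be 8 (only option left). Remove 8 from d.
That leaves d = 9. Strike 9 from e.
So e = 7.

7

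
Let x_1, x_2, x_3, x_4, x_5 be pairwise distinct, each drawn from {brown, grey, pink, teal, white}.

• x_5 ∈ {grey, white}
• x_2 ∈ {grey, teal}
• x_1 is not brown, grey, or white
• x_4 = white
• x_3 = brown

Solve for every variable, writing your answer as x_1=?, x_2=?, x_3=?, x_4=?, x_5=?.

x_1=pink, x_2=teal, x_3=brown, x_4=white, x_5=grey

x_3's domain is down to {brown}, so x_3 = brown.
x_4 has just one choice, so x_4 = white. Eliminate white elsewhere: x_5.
x_5's domain is down to {grey}, so x_5 = grey. So x_2 can't be grey.
x_2's domain is down to {teal}, so x_2 = teal. Eliminate teal elsewhere: x_1.
x_1's domain is down to {pink}, so x_1 = pink.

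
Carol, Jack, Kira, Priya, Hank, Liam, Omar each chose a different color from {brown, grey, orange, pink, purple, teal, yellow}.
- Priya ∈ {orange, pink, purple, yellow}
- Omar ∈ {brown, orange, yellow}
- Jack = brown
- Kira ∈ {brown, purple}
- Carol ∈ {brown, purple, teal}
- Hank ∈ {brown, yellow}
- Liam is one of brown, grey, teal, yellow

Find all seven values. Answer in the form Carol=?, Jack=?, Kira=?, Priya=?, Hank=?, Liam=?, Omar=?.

Carol=teal, Jack=brown, Kira=purple, Priya=pink, Hank=yellow, Liam=grey, Omar=orange

Jack has just one choice, so Jack = brown. Remove brown from Carol, Kira, Hank, Liam, Omar.
Kira's domain is down to {purple}, so Kira = purple. Eliminate purple elsewhere: Carol, Priya.
Hank's domain is down to {yellow}, so Hank = yellow. So Priya, Liam, Omar can't be yellow.
Omar's domain is down to {orange}, so Omar = orange. Remove orange from Priya.
Carol has just one choice, so Carol = teal. Eliminate teal elsewhere: Liam.
Priya's domain is down to {pink}, so Priya = pink.
Liam's domain is down to {grey}, so Liam = grey.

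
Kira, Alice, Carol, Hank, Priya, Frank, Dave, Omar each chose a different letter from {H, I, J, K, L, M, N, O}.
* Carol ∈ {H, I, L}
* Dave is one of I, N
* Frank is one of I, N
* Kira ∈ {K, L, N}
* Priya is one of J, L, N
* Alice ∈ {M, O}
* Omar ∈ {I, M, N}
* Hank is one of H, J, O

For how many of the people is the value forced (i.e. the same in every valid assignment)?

3

The 8 variables together cover exactly {H, I, J, K, L, M, N, O} — 8 values for 8 variables — and K appears only in Kira's list, so Kira = K.
Frank and Dave between them cover only {I, N} — a naked pair. Remove those values from Carol, Priya, Omar.
Omar has just one choice, so Omar = M. Remove M from Alice.
Alice's domain is down to {O}, so Alice = O. Eliminate O elsewhere: Hank.
Determined: Kira=K, Alice=O, Omar=M. The other people each still have more than one consistent value. That makes 3.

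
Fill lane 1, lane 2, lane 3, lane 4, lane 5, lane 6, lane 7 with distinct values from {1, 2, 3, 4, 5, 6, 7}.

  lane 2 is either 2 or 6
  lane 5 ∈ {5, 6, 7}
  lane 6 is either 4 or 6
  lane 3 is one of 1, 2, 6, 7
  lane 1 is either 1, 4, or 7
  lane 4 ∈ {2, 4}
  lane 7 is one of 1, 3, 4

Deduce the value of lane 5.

5

The 7 variables together cover exactly {1, 2, 3, 4, 5, 6, 7} — 7 values for 7 variables — and 3 appears only in lane 7's list, so lane 7 = 3.
The 6 still-open variables draw from only 6 values {1, 2, 4, 5, 6, 7}, so each is used; only lane 5 can be 5, hence lane 5 = 5.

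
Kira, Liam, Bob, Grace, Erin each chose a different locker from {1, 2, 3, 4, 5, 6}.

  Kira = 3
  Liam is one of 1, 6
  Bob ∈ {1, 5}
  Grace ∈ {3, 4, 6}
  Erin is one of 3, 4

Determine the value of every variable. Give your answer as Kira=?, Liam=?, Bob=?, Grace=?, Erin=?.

Kira must be 3 (only option left). So Grace, Erin can't be 3.
That leaves Erin = 4. Strike 4 from Grace.
That leaves Grace = 6. So Liam can't be 6.
Liam's domain is down to {1}, so Liam = 1. So Bob can't be 1.
Bob's domain is down to {5}, so Bob = 5.

Kira=3, Liam=1, Bob=5, Grace=6, Erin=4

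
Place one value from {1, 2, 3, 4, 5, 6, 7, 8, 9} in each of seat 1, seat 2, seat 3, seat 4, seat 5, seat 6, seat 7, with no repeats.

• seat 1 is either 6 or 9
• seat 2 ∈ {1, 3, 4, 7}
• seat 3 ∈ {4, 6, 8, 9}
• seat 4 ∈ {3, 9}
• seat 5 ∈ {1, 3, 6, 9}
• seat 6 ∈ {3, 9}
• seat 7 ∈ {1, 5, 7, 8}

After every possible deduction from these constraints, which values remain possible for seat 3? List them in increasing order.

seat 4 and seat 6 share exactly the 2 values {3, 9}; by pigeonhole those values go to them, so strike 3, 9 from seat 1, seat 2, seat 3, seat 5.
That leaves seat 1 = 6. Strike 6 from seat 3, seat 5.
That leaves seat 5 = 1. Remove 1 from seat 2, seat 7.
No further eliminations apply; seat 3 can still be any of 4, 8.

4, 8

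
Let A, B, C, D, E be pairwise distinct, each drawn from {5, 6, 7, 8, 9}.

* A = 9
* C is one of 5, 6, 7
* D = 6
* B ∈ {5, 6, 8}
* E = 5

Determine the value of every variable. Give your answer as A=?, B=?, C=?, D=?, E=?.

A=9, B=8, C=7, D=6, E=5

A must be 9 (only option left).
D's domain is down to {6}, so D = 6. Strike 6 from B, C.
E has just one choice, so E = 5. Strike 5 from B, C.
B has just one choice, so B = 8.
C's domain is down to {7}, so C = 7.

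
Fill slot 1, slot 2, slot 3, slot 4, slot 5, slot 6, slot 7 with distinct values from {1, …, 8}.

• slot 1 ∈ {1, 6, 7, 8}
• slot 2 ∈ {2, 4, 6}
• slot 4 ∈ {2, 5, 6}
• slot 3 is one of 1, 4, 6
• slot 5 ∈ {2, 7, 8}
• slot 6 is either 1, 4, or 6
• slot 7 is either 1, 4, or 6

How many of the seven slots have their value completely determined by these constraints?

2

The 7 variables draw from only 7 values {1, 2, 4, 5, 6, 7, 8}, so each is used; only slot 4 can be 5, hence slot 4 = 5.
slot 3, slot 6, slot 7 share exactly the 3 values {1, 4, 6}; by pigeonhole those values go to them, so strike 1, 4, 6 from slot 1, slot 2.
slot 2 must be 2 (only option left). Strike 2 from slot 5.
Determined: slot 2=2, slot 4=5. The other slots each still have more than one consistent value. That makes 2.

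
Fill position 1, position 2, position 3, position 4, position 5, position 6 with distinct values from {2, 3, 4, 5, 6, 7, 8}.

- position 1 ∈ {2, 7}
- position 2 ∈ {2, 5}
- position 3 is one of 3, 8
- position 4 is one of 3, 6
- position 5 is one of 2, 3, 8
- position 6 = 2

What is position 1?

7

position 6 has just one choice, so position 6 = 2. Remove 2 from position 1, position 2, position 5.
So position 1 = 7.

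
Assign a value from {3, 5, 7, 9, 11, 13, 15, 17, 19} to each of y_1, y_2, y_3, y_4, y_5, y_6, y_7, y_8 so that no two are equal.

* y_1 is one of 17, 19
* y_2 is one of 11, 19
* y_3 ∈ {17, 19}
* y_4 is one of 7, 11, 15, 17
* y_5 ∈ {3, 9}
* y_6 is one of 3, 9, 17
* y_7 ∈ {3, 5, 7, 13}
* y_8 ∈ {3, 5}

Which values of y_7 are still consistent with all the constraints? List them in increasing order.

7, 13

The 2 variables y_1 and y_3 are confined to {17, 19}, which locks those values in; drop them from y_2, y_4, y_6.
y_2 must be 11 (only option left). Eliminate 11 elsewhere: y_4.
The 2 variables y_5 and y_6 are confined to {3, 9}, which locks those values in; drop them from y_7, y_8.
y_8's domain is down to {5}, so y_8 = 5. Strike 5 from y_7.
No further eliminations apply; y_7 can still be any of 7, 13.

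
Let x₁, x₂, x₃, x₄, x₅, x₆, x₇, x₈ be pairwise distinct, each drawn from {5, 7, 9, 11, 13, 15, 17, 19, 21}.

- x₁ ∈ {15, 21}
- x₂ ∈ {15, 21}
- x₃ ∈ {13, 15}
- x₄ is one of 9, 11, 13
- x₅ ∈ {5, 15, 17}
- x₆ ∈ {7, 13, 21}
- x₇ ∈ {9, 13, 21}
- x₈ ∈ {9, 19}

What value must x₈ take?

19

x₁ and x₂ between them cover only {15, 21} — a naked pair. Remove those values from x₃, x₅, x₆, x₇.
That leaves x₃ = 13. Eliminate 13 elsewhere: x₄, x₆, x₇.
x₆'s domain is down to {7}, so x₆ = 7.
x₇ has just one choice, so x₇ = 9. Remove 9 from x₄, x₈.
So x₈ = 19.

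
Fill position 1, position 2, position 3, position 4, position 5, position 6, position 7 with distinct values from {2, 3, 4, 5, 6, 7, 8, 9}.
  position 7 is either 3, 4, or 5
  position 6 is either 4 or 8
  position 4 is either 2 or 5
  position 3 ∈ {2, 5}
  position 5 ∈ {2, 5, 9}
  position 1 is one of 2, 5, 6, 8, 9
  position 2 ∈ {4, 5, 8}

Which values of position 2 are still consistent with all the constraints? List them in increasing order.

Among the 7 variables, 3 fits only position 7 (and all 7 values in {2, 3, 4, 5, 6, 8, 9} must be used), so position 7 = 3.
The 6 still-open variables together cover exactly {2, 4, 5, 6, 8, 9} — 6 values for 6 variables — and 6 appears only in position 1's list, so position 1 = 6.
The 5 still-open variables draw from only 5 values {2, 4, 5, 8, 9}, so each is used; only position 5 can be 9, hence position 5 = 9.
The 2 variables position 3 and position 4 are confined to {2, 5}, which locks those values in; drop them from position 2.
No further eliminations apply; position 2 can still be any of 4, 8.

4, 8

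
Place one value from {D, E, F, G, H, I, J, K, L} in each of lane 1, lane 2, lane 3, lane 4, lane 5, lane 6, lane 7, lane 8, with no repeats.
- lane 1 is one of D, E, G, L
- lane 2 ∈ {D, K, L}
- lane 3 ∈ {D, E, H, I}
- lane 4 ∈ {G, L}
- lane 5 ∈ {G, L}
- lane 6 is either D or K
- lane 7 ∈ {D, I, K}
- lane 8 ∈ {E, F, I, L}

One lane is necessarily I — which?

The 8 variables together cover exactly {D, E, F, G, H, I, K, L} — 8 values for 8 variables — and F appears only in lane 8's list, so lane 8 = F.
The 7 still-open variables together cover exactly {D, E, G, H, I, K, L} — 7 values for 7 variables — and H appears only in lane 3's list, so lane 3 = H.
The 6 still-open variables draw from only 6 values {D, E, G, I, K, L}, so each is used; only lane 1 can be E, hence lane 1 = E.
The 5 still-open variables draw from only 5 values {D, G, I, K, L}, so each is used; only lane 7 can be I, hence lane 7 = I.

lane 7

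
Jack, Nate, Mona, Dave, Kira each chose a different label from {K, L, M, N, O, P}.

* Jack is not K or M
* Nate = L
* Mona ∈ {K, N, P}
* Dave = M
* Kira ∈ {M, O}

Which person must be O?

Kira

Nate's domain is down to {L}, so Nate = L. Eliminate L elsewhere: Jack.
Dave's domain is down to {M}, so Dave = M. So Kira can't be M.
So O goes to Kira.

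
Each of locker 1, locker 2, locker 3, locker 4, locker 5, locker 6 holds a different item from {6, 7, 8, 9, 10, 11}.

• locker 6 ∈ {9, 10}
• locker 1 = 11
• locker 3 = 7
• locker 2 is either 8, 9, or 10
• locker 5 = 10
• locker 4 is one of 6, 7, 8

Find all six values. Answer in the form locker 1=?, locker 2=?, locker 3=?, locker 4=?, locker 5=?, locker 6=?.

locker 1 must be 11 (only option left).
That leaves locker 3 = 7. Eliminate 7 elsewhere: locker 4.
locker 5 must be 10 (only option left). So locker 2, locker 6 can't be 10.
locker 6 must be 9 (only option left). Eliminate 9 elsewhere: locker 2.
locker 2's domain is down to {8}, so locker 2 = 8. So locker 4 can't be 8.
locker 4 has just one choice, so locker 4 = 6.

locker 1=11, locker 2=8, locker 3=7, locker 4=6, locker 5=10, locker 6=9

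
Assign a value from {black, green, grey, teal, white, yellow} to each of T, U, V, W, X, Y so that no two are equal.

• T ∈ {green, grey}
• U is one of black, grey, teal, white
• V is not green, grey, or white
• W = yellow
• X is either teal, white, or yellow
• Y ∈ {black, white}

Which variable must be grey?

W's domain is down to {yellow}, so W = yellow. So V, X can't be yellow.
Among the 5 still-open variables, green fits only T (and all 5 values in {black, green, grey, teal, white} must be used), so T = green.
The 4 still-open variables together cover exactly {black, grey, teal, white} — 4 values for 4 variables — and grey appears only in U's list, so U = grey.

U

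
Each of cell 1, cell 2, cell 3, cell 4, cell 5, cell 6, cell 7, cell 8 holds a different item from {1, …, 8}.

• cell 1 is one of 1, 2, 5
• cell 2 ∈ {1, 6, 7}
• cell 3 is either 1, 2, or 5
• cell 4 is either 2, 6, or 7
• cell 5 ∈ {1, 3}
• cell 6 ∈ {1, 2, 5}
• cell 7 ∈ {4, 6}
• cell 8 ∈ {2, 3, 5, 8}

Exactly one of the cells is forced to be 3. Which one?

cell 5

The 8 variables draw from only 8 values {1, 2, 3, 4, 5, 6, 7, 8}, so each is used; only cell 7 can be 4, hence cell 7 = 4.
The 7 still-open variables draw from only 7 values {1, 2, 3, 5, 6, 7, 8}, so each is used; only cell 8 can be 8, hence cell 8 = 8.
Among the 6 still-open variables, 3 fits only cell 5 (and all 6 values in {1, 2, 3, 5, 6, 7} must be used), so cell 5 = 3.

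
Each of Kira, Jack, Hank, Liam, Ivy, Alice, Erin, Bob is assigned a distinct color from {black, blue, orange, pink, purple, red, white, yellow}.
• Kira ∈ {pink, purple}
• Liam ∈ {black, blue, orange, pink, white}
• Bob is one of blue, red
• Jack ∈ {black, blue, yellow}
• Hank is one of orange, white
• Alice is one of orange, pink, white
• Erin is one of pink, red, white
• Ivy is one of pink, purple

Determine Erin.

Among the 8 variables, yellow fits only Jack (and all 8 values in {black, blue, orange, pink, purple, red, white, yellow} must be used), so Jack = yellow.
The 7 still-open variables draw from only 7 values {black, blue, orange, pink, purple, red, white}, so each is used; only Liam can be black, hence Liam = black.
The 6 still-open variables draw from only 6 values {blue, orange, pink, purple, red, white}, so each is used; only Bob can be blue, hence Bob = blue.
Among the 5 still-open variables, red fits only Erin (and all 5 values in {orange, pink, purple, red, white} must be used), so Erin = red.

red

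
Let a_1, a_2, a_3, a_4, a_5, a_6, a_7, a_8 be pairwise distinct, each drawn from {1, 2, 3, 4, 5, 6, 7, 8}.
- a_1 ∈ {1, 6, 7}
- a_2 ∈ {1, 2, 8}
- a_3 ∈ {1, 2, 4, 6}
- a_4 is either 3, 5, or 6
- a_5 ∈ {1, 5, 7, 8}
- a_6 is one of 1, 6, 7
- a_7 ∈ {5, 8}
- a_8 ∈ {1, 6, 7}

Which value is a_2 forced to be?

The 8 variables together cover exactly {1, 2, 3, 4, 5, 6, 7, 8} — 8 values for 8 variables — and 3 appears only in a_4's list, so a_4 = 3.
The 7 still-open variables together cover exactly {1, 2, 4, 5, 6, 7, 8} — 7 values for 7 variables — and 4 appears only in a_3's list, so a_3 = 4.
The 6 still-open variables together cover exactly {1, 2, 5, 6, 7, 8} — 6 values for 6 variables — and 2 appears only in a_2's list, so a_2 = 2.

2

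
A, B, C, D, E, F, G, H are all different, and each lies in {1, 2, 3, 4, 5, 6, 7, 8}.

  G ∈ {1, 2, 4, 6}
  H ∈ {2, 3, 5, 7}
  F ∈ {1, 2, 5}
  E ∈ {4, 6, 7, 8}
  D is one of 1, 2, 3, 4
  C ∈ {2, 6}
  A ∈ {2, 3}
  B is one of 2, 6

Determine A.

3

The 8 variables together cover exactly {1, 2, 3, 4, 5, 6, 7, 8} — 8 values for 8 variables — and 8 appears only in E's list, so E = 8.
Among the 7 still-open variables, 7 fits only H (and all 7 values in {1, 2, 3, 4, 5, 6, 7} must be used), so H = 7.
Among the 6 still-open variables, 5 fits only F (and all 6 values in {1, 2, 3, 4, 5, 6} must be used), so F = 5.
The 2 variables B and C are confined to {2, 6}, which locks those values in; drop them from A, D, G.
So A = 3.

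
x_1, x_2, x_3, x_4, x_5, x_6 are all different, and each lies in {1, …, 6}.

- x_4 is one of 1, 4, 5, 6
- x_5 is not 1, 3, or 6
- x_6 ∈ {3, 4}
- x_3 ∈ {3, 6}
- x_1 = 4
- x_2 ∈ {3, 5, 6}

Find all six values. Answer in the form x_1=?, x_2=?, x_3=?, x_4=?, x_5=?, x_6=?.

x_1=4, x_2=5, x_3=6, x_4=1, x_5=2, x_6=3

x_1 must be 4 (only option left). Strike 4 from x_4, x_5, x_6.
x_6's domain is down to {3}, so x_6 = 3. Remove 3 from x_2, x_3.
x_3 has just one choice, so x_3 = 6. Remove 6 from x_2, x_4.
That leaves x_2 = 5. Remove 5 from x_4, x_5.
x_4 must be 1 (only option left).
x_5's domain is down to {2}, so x_5 = 2.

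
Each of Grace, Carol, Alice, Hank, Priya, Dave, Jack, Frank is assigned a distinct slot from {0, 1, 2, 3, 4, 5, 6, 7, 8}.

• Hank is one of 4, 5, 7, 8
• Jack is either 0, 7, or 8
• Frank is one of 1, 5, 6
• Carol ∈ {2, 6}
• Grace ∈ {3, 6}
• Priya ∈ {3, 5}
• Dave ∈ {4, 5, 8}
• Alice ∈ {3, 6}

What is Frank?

The 2 variables Grace and Alice are confined to {3, 6}, which locks those values in; drop them from Carol, Priya, Frank.
Carol has just one choice, so Carol = 2.
Priya's domain is down to {5}, so Priya = 5. So Hank, Dave, Frank can't be 5.
So Frank = 1.

1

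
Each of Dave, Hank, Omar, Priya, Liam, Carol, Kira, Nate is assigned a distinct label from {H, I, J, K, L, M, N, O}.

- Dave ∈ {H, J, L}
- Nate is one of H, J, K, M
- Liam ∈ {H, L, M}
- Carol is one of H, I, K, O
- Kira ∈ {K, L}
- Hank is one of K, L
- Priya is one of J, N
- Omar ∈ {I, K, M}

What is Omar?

I

The 8 variables together cover exactly {H, I, J, K, L, M, N, O} — 8 values for 8 variables — and N appears only in Priya's list, so Priya = N.
Among the 7 still-open variables, O fits only Carol (and all 7 values in {H, I, J, K, L, M, O} must be used), so Carol = O.
The 6 still-open variables draw from only 6 values {H, I, J, K, L, M}, so each is used; only Omar can be I, hence Omar = I.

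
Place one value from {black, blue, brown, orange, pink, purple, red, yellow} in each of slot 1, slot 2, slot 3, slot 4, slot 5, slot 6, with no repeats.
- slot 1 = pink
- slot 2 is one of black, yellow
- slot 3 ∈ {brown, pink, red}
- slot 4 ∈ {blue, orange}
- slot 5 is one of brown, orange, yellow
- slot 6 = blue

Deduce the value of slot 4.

orange

slot 1's domain is down to {pink}, so slot 1 = pink. Remove pink from slot 3.
slot 6 must be blue (only option left). Remove blue from slot 4.
So slot 4 = orange.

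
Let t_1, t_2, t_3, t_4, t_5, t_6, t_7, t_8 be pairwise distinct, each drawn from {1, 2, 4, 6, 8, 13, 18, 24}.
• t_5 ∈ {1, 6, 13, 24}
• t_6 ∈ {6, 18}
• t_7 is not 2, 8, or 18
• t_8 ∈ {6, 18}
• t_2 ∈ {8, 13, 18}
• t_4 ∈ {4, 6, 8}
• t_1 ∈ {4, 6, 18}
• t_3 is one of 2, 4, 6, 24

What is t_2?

The 8 variables draw from only 8 values {1, 2, 4, 6, 8, 13, 18, 24}, so each is used; only t_3 can be 2, hence t_3 = 2.
The 2 variables t_6 and t_8 are confined to {6, 18}, which locks those values in; drop them from t_1, t_2, t_4, t_5, t_7.
t_1 must be 4 (only option left). So t_4, t_7 can't be 4.
t_4 has just one choice, so t_4 = 8. So t_2 can't be 8.
So t_2 = 13.

13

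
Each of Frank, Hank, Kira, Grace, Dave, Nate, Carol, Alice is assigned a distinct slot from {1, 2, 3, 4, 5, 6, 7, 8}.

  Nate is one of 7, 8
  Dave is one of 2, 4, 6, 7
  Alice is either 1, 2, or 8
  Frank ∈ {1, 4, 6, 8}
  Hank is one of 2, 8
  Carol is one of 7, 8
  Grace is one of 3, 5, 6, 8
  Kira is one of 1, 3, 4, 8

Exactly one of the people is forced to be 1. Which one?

Alice

Among the 8 variables, 5 fits only Grace (and all 8 values in {1, 2, 3, 4, 5, 6, 7, 8} must be used), so Grace = 5.
The 7 still-open variables draw from only 7 values {1, 2, 3, 4, 6, 7, 8}, so each is used; only Kira can be 3, hence Kira = 3.
The 2 variables Nate and Carol are confined to {7, 8}, which locks those values in; drop them from Frank, Hank, Dave, Alice.
That leaves Hank = 2. Eliminate 2 elsewhere: Dave, Alice.
So 1 goes to Alice.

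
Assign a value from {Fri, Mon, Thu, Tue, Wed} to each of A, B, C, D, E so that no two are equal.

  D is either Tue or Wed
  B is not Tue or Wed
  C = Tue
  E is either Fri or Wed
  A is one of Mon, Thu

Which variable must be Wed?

D

C's domain is down to {Tue}, so C = Tue. Strike Tue from D.
So Wed goes to D.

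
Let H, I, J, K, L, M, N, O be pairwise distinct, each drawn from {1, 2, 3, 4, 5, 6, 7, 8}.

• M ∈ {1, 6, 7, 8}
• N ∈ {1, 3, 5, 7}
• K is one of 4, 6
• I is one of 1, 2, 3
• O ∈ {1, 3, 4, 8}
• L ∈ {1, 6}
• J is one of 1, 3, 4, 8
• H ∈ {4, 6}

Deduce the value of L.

The 8 variables draw from only 8 values {1, 2, 3, 4, 5, 6, 7, 8}, so each is used; only I can be 2, hence I = 2.
The 7 still-open variables draw from only 7 values {1, 3, 4, 5, 6, 7, 8}, so each is used; only N can be 5, hence N = 5.
The 6 still-open variables draw from only 6 values {1, 3, 4, 6, 7, 8}, so each is used; only M can be 7, hence M = 7.
H and K share exactly the 2 values {4, 6}; by pigeonhole those values go to them, so strike 4, 6 from J, L, O.
So L = 1.

1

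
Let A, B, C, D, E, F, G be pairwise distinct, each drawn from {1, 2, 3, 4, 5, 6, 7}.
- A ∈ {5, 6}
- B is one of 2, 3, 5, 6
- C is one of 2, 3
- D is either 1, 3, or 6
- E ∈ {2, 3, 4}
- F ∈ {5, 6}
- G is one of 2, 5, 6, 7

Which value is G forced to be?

The 7 variables draw from only 7 values {1, 2, 3, 4, 5, 6, 7}, so each is used; only D can be 1, hence D = 1.
The 6 still-open variables together cover exactly {2, 3, 4, 5, 6, 7} — 6 values for 6 variables — and 4 appears only in E's list, so E = 4.
The 5 still-open variables together cover exactly {2, 3, 5, 6, 7} — 5 values for 5 variables — and 7 appears only in G's list, so G = 7.

7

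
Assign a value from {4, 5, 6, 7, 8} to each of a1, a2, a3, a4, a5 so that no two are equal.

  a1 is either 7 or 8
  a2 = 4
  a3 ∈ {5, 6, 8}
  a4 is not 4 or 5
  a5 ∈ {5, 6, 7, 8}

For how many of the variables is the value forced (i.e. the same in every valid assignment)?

a2 has just one choice, so a2 = 4.
Determined: a2=4. The other variables each still have more than one consistent value. That makes 1.

1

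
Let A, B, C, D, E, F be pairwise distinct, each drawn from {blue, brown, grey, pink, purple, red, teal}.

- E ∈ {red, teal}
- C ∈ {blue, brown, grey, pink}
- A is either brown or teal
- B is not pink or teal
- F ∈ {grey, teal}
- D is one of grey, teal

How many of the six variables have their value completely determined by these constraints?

D and F between them cover only {grey, teal} — a naked pair. Remove those values from A, B, C, E.
A has just one choice, so A = brown. So B, C can't be brown.
E's domain is down to {red}, so E = red. Strike red from B.
Determined: A=brown, E=red. The other variables each still have more than one consistent value. That makes 2.

2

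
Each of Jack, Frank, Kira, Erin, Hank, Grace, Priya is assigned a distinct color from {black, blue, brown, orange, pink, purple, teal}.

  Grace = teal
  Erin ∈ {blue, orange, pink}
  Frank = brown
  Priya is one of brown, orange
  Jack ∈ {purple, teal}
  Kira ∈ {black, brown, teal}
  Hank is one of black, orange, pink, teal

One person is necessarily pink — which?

Frank has just one choice, so Frank = brown. Eliminate brown elsewhere: Kira, Priya.
Grace must be teal (only option left). Eliminate teal elsewhere: Jack, Kira, Hank.
Priya has just one choice, so Priya = orange. Strike orange from Erin, Hank.
That leaves Jack = purple.
Kira has just one choice, so Kira = black. Remove black from Hank.
So pink goes to Hank.

Hank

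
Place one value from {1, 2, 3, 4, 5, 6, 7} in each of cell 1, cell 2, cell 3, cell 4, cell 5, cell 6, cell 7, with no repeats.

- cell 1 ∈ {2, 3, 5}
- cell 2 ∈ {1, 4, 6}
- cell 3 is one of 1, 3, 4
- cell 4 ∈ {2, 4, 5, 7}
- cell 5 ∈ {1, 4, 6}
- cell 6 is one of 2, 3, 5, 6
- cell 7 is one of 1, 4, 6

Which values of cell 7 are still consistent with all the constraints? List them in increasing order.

The 7 variables draw from only 7 values {1, 2, 3, 4, 5, 6, 7}, so each is used; only cell 4 can be 7, hence cell 4 = 7.
The 3 variables cell 2, cell 5, cell 7 are confined to {1, 4, 6}, which locks those values in; drop them from cell 3, cell 6.
cell 3 has just one choice, so cell 3 = 3. So cell 1, cell 6 can't be 3.
No further eliminations apply; cell 7 can still be any of 1, 4, 6.

1, 4, 6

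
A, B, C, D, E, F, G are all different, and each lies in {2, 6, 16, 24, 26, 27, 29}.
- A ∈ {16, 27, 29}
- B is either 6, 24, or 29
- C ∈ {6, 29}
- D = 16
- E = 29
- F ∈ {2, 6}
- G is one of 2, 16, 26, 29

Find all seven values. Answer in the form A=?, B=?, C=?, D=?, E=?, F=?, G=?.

D has just one choice, so D = 16. Strike 16 from A, G.
E has just one choice, so E = 29. Eliminate 29 elsewhere: A, B, C, G.
A has just one choice, so A = 27.
C's domain is down to {6}, so C = 6. So B, F can't be 6.
F must be 2 (only option left). Remove 2 from G.
That leaves G = 26.
That leaves B = 24.

A=27, B=24, C=6, D=16, E=29, F=2, G=26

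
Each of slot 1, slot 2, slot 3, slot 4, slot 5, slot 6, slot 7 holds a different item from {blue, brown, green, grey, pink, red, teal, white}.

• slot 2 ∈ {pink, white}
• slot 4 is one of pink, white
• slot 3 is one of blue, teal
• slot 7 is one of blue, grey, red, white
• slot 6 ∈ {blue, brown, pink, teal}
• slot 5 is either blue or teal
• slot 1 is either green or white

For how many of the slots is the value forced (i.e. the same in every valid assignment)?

slot 2 and slot 4 between them cover only {pink, white} — a naked pair. Remove those values from slot 1, slot 6, slot 7.
That leaves slot 1 = green.
The 2 variables slot 3 and slot 5 are confined to {blue, teal}, which locks those values in; drop them from slot 6, slot 7.
slot 6's domain is down to {brown}, so slot 6 = brown.
Determined: slot 1=green, slot 6=brown. The other slots each still have more than one consistent value. That makes 2.

2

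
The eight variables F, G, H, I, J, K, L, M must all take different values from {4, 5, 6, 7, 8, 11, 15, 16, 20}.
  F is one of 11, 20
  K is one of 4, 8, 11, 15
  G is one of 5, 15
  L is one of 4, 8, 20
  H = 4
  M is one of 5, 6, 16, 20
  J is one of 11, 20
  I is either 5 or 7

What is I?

7

H has just one choice, so H = 4. Eliminate 4 elsewhere: K, L.
The 2 variables F and J are confined to {11, 20}, which locks those values in; drop them from K, L, M.
That leaves L = 8. Strike 8 from K.
K has just one choice, so K = 15. Strike 15 from G.
G must be 5 (only option left). So I, M can't be 5.
So I = 7.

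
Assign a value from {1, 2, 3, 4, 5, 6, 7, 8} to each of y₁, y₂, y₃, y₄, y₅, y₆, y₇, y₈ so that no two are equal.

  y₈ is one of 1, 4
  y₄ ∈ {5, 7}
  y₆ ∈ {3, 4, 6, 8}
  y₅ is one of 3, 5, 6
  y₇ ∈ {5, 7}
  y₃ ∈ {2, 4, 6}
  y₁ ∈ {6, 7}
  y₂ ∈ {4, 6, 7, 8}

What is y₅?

The 8 variables together cover exactly {1, 2, 3, 4, 5, 6, 7, 8} — 8 values for 8 variables — and 1 appears only in y₈'s list, so y₈ = 1.
The 7 still-open variables draw from only 7 values {2, 3, 4, 5, 6, 7, 8}, so each is used; only y₃ can be 2, hence y₃ = 2.
The 2 variables y₄ and y₇ are confined to {5, 7}, which locks those values in; drop them from y₁, y₂, y₅.
y₁ must be 6 (only option left). So y₂, y₅, y₆ can't be 6.
So y₅ = 3.

3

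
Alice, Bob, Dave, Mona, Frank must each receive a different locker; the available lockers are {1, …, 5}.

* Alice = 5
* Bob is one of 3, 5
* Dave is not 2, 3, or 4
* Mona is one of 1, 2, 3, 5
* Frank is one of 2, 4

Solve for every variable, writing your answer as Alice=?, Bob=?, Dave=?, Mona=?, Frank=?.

Alice has just one choice, so Alice = 5. Strike 5 from Bob, Dave, Mona.
That leaves Bob = 3. So Mona can't be 3.
Dave must be 1 (only option left). Eliminate 1 elsewhere: Mona.
That leaves Mona = 2. Remove 2 from Frank.
Frank's domain is down to {4}, so Frank = 4.

Alice=5, Bob=3, Dave=1, Mona=2, Frank=4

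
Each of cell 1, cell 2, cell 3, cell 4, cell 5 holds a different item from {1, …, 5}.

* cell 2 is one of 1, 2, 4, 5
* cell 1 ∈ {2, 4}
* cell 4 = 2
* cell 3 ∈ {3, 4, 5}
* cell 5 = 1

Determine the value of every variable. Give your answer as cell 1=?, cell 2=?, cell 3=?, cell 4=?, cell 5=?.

cell 4's domain is down to {2}, so cell 4 = 2. Remove 2 from cell 1, cell 2.
cell 5 has just one choice, so cell 5 = 1. Eliminate 1 elsewhere: cell 2.
cell 1 has just one choice, so cell 1 = 4. So cell 2, cell 3 can't be 4.
cell 2 must be 5 (only option left). Eliminate 5 elsewhere: cell 3.
That leaves cell 3 = 3.

cell 1=4, cell 2=5, cell 3=3, cell 4=2, cell 5=1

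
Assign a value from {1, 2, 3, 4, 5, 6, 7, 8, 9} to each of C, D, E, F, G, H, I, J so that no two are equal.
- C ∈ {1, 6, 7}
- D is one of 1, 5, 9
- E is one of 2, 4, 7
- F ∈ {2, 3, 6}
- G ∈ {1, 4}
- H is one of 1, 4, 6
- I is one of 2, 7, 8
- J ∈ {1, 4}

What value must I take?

8

G and J between them cover only {1, 4} — a naked pair. Remove those values from C, D, E, H.
H has just one choice, so H = 6. So C, F can't be 6.
C's domain is down to {7}, so C = 7. Remove 7 from E, I.
E must be 2 (only option left). So F, I can't be 2.
So I = 8.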